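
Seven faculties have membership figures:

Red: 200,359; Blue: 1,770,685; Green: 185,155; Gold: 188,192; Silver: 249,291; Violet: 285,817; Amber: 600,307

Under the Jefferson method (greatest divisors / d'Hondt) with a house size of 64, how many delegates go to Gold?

3

Standard divisor 3479806/64 ≈ 54371.969; standard quotas: Red 3.685, Blue 32.566, Green 3.405, Gold 3.461, Silver 4.585, Violet 5.257, Amber 11.041.
Rounding down gives 3, 32, 3, 3, 4, 5, 11 = 61 seats, so the divisor must be adjusted.
With modified divisor 50440.6: modified quotas Red 3.972, Blue 35.104, Green 3.671, Gold 3.731, Silver 4.942, Violet 5.666, Amber 11.901.
Rounding down: Red 3, Blue 35, Green 3, Gold 3, Silver 4, Violet 5, Amber 11 (total 64).
Gold receives 3.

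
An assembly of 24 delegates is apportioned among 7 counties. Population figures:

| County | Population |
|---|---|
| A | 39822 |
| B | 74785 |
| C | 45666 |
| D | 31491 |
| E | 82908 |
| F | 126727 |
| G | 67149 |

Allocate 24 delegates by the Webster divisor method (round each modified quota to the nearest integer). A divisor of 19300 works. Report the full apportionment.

With modified divisor 19300: modified quotas A 2.063, B 3.875, C 2.366, D 1.632, E 4.296, F 6.566, G 3.479.
Rounding to the nearest integer: A 2, B 4, C 2, D 2, E 4, F 7, G 3 (total 24).

A 2; B 4; C 2; D 2; E 4; F 7; G 3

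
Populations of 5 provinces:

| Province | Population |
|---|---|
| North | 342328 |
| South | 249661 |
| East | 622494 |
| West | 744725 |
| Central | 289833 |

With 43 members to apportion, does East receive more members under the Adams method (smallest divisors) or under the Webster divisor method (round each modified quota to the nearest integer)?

Adams: North 7, South 5, East 11, West 14, Central 6.
Webster: North 6, South 5, East 12, West 14, Central 6.
East gets 11 under Adams and 12 under Webster.

Webster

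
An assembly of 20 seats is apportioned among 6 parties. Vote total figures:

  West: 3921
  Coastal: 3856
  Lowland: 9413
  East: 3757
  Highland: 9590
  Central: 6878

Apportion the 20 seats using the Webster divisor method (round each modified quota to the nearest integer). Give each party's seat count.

West 2, Coastal 2, Lowland 5, East 2, Highland 5, Central 4

Standard divisor 37415/20 ≈ 1870.75; standard quotas: West 2.096, Coastal 2.061, Lowland 5.032, East 2.008, Highland 5.126, Central 3.677.
Rounding to the nearest integer gives West 2, Coastal 2, Lowland 5, East 2, Highland 5, Central 4 — total 20, matching the house size, so no adjustment is needed.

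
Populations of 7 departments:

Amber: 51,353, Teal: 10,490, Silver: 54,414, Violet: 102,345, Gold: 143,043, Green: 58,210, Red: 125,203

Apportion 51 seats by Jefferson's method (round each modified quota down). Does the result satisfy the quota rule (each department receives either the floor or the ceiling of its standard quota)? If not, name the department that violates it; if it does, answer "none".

none

Standard quotas: Amber 4.805, Teal 0.982, Silver 5.091, Violet 9.576, Gold 13.384, Green 5.447, Red 11.715.
Jefferson allocation: Amber 5, Teal 1, Silver 5, Violet 10, Gold 13, Green 5, Red 12.
Every allocation lies between the lower and upper quota.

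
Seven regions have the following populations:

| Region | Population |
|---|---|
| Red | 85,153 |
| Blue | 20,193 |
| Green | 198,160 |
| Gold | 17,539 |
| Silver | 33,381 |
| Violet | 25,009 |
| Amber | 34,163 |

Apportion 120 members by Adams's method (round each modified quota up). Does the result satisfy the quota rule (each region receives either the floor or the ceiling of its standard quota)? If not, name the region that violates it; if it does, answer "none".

Standard quotas: Red 24.706, Blue 5.859, Green 57.494, Gold 5.089, Silver 9.685, Violet 7.256, Amber 9.912.
Adams allocation: Red 25, Blue 6, Green 56, Gold 5, Silver 10, Violet 8, Amber 10.
Green has quota 57.494 (lower 57, upper 58) but receives 56 — outside the quota interval.

Green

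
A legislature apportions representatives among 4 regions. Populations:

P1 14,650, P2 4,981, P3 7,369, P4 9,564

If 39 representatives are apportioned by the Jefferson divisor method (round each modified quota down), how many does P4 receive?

10

Standard divisor 36564/39 ≈ 937.538; standard quotas: P1 15.626, P2 5.313, P3 7.860, P4 10.201.
Rounding down gives 15, 5, 7, 10 = 37 seats, so the divisor must be adjusted.
With modified divisor 900: modified quotas P1 16.278, P2 5.534, P3 8.188, P4 10.627.
Rounding down: P1 16, P2 5, P3 8, P4 10 (total 39).
P4 receives 10.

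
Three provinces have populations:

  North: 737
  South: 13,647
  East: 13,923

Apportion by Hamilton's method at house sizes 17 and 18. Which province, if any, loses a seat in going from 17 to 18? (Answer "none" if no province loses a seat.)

North

At 17 seats: North 1, South 8, East 8.
At 18 seats: North 0, South 9, East 9.
North drops from 1 to 0.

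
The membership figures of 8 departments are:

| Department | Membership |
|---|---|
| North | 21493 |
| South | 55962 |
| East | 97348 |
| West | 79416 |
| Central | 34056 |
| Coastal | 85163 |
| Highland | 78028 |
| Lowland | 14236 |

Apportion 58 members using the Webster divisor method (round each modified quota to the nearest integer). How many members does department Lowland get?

2

Standard divisor 465702/58 ≈ 8029.345; standard quotas: North 2.677, South 6.970, East 12.124, West 9.891, Central 4.241, Coastal 10.606, Highland 9.718, Lowland 1.773.
Rounding to the nearest integer gives 3, 7, 12, 10, 4, 11, 10, 2 = 59 seats, so the divisor must be adjusted.
With modified divisor 8160: modified quotas North 2.634, South 6.858, East 11.930, West 9.732, Central 4.174, Coastal 10.437, Highland 9.562, Lowland 1.745.
Rounding to the nearest integer: North 3, South 7, East 12, West 10, Central 4, Coastal 10, Highland 10, Lowland 2 (total 58).
Lowland receives 2.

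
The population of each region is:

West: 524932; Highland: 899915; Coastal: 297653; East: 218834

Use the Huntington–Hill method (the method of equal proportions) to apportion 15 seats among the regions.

With divisor 130188: modified quotas West 4.032, Highland 6.912, Coastal 2.286, East 1.681.
Geometric-mean thresholds: West √(4·5)=4.472, Highland √(6·7)=6.481, Coastal √(2·3)=2.449, East √(1·2)=1.414.
Each quota rounded against its threshold gives West 4, Highland 7, Coastal 2, East 2 (total 15).

West 4, Highland 7, Coastal 2, East 2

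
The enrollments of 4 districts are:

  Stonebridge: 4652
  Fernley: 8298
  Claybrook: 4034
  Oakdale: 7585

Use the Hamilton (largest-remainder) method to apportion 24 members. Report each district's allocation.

Total 24569; standard divisor 24569/24 ≈ 1023.708.
Standard quotas: Stonebridge 4.5443, Fernley 8.1058, Claybrook 3.9406, Oakdale 7.4093.
Lower quotas: Stonebridge 4, Fernley 8, Claybrook 3, Oakdale 7 (sum 22, leaving 2 seats).
Remainders in descending order: Claybrook 0.9406, Stonebridge 0.5443, Oakdale 0.4093, Fernley 0.1058.
Largest remainders: Claybrook, Stonebridge receive the extra seats.

Stonebridge=5, Fernley=8, Claybrook=4, Oakdale=7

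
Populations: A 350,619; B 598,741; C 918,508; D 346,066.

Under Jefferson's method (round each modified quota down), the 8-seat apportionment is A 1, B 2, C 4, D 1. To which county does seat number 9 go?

B

Priority for the next seat is population ÷ (current seats + 1).
Priorities: A 175309.500, B 199580.333, C 183701.600, D 173033.000.
Highest priority: B.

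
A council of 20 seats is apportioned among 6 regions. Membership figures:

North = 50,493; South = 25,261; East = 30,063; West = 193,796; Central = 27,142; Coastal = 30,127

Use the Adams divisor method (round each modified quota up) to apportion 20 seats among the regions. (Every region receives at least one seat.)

Standard divisor 356882/20 ≈ 17844.1; standard quotas: North 2.830, South 1.416, East 1.685, West 10.861, Central 1.521, Coastal 1.688.
Rounding up gives 3, 2, 2, 11, 2, 2 = 22 seats, so the divisor must be adjusted.
With modified divisor 22900: modified quotas North 2.205, South 1.103, East 1.313, West 8.463, Central 1.185, Coastal 1.316.
Rounding up: North 3, South 2, East 2, West 9, Central 2, Coastal 2 (total 20).

North: 3, South: 2, East: 2, West: 9, Central: 2, Coastal: 2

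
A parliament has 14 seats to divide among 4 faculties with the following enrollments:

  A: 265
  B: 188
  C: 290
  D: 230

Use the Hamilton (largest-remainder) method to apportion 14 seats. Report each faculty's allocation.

Standard divisor: 973 ÷ 14 ≈ 69.5.
Standard quotas: A 3.813, B 2.705, C 4.173, D 3.309.
Lower quotas: A 3, B 2, C 4, D 3 (sum 12, leaving 2 seats).
Remainders in descending order: A 0.813, B 0.705, D 0.309, C 0.173.
The surplus seats go to A, B.

A 4; B 3; C 4; D 3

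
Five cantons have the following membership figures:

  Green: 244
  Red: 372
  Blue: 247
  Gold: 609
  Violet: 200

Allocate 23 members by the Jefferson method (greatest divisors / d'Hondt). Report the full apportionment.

Standard divisor 1672/23 ≈ 72.696; standard quotas: Green 3.356, Red 5.117, Blue 3.398, Gold 8.377, Violet 2.751.
Rounding down gives 3, 5, 3, 8, 2 = 21 seats, so the divisor must be adjusted.
With modified divisor 64: modified quotas Green 3.812, Red 5.812, Blue 3.859, Gold 9.516, Violet 3.125.
Rounding down: Green 3, Red 5, Blue 3, Gold 9, Violet 3 (total 23).

Green 3; Red 5; Blue 3; Gold 9; Violet 3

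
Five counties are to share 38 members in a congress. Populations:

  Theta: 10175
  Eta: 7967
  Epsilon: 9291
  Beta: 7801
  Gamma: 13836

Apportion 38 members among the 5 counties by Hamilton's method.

Standard divisor: 49070 ÷ 38 ≈ 1291.316.
Standard quotas: Theta 7.8796, Eta 6.1697, Epsilon 7.1950, Beta 6.0411, Gamma 10.7147.
Lower quotas: Theta 7, Eta 6, Epsilon 7, Beta 6, Gamma 10 (sum 36, leaving 2 seats).
Remainders in descending order: Theta 0.8796, Gamma 0.7147, Epsilon 0.1950, Eta 0.1697, Beta 0.0411.
Largest remainders: Theta, Gamma receive the extra seats.

Theta=8; Eta=6; Epsilon=7; Beta=6; Gamma=11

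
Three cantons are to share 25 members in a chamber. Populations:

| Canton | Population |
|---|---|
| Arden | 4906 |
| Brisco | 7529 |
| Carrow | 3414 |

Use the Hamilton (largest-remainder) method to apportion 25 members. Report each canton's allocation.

Arden=8, Brisco=12, Carrow=5

Standard divisor: 15849 ÷ 25 ≈ 633.96.
Standard quotas: Arden 7.7387, Brisco 11.8761, Carrow 5.3852.
Lower quotas: Arden 7, Brisco 11, Carrow 5 (sum 23, leaving 2 seats).
Remainders in descending order: Brisco 0.8761, Arden 0.7387, Carrow 0.3852.
The surplus seats go to Brisco, Arden.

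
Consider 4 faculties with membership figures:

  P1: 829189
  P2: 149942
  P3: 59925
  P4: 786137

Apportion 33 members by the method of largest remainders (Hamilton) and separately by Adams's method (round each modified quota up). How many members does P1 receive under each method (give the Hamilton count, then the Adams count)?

Hamilton: P1 15, P2 3, P3 1, P4 14.
Adams: P1 14, P2 3, P3 2, P4 14.
P1 gets 15 under Hamilton and 14 under Adams.

15 and 14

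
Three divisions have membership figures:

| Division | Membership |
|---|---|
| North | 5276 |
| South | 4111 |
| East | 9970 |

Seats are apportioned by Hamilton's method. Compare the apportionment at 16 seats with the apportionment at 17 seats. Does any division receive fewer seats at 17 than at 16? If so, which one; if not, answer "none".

At 16 seats: North 4, South 4, East 8.
At 17 seats: North 5, South 3, East 9.
South drops from 4 to 3.

South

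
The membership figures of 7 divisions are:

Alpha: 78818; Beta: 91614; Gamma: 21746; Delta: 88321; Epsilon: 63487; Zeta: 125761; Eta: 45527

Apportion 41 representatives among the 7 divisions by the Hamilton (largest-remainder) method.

Alpha: 6, Beta: 7, Gamma: 2, Delta: 7, Epsilon: 5, Zeta: 10, Eta: 4

Standard divisor: 515274 ÷ 41 ≈ 12567.659.
Standard quotas: Alpha 6.2715, Beta 7.2897, Gamma 1.7303, Delta 7.0276, Epsilon 5.0516, Zeta 10.0067, Eta 3.6226.
Lower quotas: Alpha 6, Beta 7, Gamma 1, Delta 7, Epsilon 5, Zeta 10, Eta 3 (sum 39, leaving 2 seats).
Remainders in descending order: Gamma 0.7303, Eta 0.6226, Beta 0.2897, Alpha 0.2715, Epsilon 0.0516, Delta 0.0276, Zeta 0.0067.
Largest remainders: Gamma, Eta receive the extra seats.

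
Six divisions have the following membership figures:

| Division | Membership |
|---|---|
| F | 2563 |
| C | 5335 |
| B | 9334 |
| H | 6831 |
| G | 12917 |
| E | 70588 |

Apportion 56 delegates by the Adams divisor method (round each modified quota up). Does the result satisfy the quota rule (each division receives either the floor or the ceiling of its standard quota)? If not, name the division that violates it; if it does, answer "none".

E

Standard quotas: F 1.334, C 2.777, B 4.859, H 3.556, G 6.725, E 36.748.
Adams allocation: F 2, C 3, B 5, H 4, G 7, E 35.
E has quota 36.748 (lower 36, upper 37) but receives 35 — outside the quota interval.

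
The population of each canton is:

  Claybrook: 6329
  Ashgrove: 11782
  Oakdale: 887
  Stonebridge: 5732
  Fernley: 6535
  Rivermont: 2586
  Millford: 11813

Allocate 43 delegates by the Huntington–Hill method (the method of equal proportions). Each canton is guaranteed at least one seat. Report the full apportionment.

Claybrook 6; Ashgrove 11; Oakdale 1; Stonebridge 5; Fernley 6; Rivermont 3; Millford 11

With divisor 1051: modified quotas Claybrook 6.022, Ashgrove 11.210, Oakdale 0.844, Stonebridge 5.454, Fernley 6.218, Rivermont 2.461, Millford 11.240.
Geometric-mean thresholds: Claybrook √(6·7)=6.481, Ashgrove √(11·12)=11.489, Oakdale (min 1), Stonebridge √(5·6)=5.477, Fernley √(6·7)=6.481, Rivermont √(2·3)=2.449, Millford √(11·12)=11.489.
Each quota rounded against its threshold gives Claybrook 6, Ashgrove 11, Oakdale 1, Stonebridge 5, Fernley 6, Rivermont 3, Millford 11 (total 43).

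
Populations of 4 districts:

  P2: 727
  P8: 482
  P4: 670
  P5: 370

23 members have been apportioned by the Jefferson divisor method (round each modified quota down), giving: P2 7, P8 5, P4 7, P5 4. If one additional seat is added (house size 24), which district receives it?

P2

Priority for the next seat is population ÷ (current seats + 1).
Priorities: P2 90.875, P8 80.333, P4 83.750, P5 74.000.
Highest priority: P2.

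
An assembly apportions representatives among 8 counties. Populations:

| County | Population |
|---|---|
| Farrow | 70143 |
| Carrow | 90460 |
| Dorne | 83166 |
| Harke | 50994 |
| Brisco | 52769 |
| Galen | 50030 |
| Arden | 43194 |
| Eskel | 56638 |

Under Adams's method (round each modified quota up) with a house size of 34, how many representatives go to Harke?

4

Standard divisor 497394/34 ≈ 14629.235; standard quotas: Farrow 4.795, Carrow 6.184, Dorne 5.685, Harke 3.486, Brisco 3.607, Galen 3.420, Arden 2.953, Eskel 3.872.
Rounding up gives 5, 7, 6, 4, 4, 4, 3, 4 = 37 seats, so the divisor must be adjusted.
With modified divisor 16800: modified quotas Farrow 4.175, Carrow 5.385, Dorne 4.950, Harke 3.035, Brisco 3.141, Galen 2.978, Arden 2.571, Eskel 3.371.
Rounding up: Farrow 5, Carrow 6, Dorne 5, Harke 4, Brisco 4, Galen 3, Arden 3, Eskel 4 (total 34).
Harke receives 4.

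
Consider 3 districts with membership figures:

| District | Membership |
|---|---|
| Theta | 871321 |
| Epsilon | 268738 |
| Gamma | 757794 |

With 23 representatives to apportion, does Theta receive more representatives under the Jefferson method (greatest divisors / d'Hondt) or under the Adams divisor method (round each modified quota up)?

Jefferson

Jefferson: Theta 11, Epsilon 3, Gamma 9.
Adams: Theta 10, Epsilon 4, Gamma 9.
Theta gets 11 under Jefferson and 10 under Adams.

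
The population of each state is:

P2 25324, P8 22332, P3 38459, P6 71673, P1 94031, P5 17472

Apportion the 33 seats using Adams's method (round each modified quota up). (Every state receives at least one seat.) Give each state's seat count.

P2: 3, P8: 3, P3: 5, P6: 9, P1: 11, P5: 2

Standard divisor 269291/33 ≈ 8160.333; standard quotas: P2 3.103, P8 2.737, P3 4.713, P6 8.783, P1 11.523, P5 2.141.
Rounding up gives 4, 3, 5, 9, 12, 3 = 36 seats, so the divisor must be adjusted.
With modified divisor 8850: modified quotas P2 2.861, P8 2.523, P3 4.346, P6 8.099, P1 10.625, P5 1.974.
Rounding up: P2 3, P8 3, P3 5, P6 9, P1 11, P5 2 (total 33).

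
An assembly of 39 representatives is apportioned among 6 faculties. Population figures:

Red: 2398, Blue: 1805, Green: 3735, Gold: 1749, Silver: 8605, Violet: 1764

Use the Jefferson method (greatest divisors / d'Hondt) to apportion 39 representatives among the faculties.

Red=5, Blue=3, Green=7, Gold=3, Silver=18, Violet=3

Standard divisor 20056/39 ≈ 514.256; standard quotas: Red 4.663, Blue 3.510, Green 7.263, Gold 3.401, Silver 16.733, Violet 3.430.
Rounding down gives 4, 3, 7, 3, 16, 3 = 36 seats, so the divisor must be adjusted.
With modified divisor 470: modified quotas Red 5.102, Blue 3.840, Green 7.947, Gold 3.721, Silver 18.309, Violet 3.753.
Rounding down: Red 5, Blue 3, Green 7, Gold 3, Silver 18, Violet 3 (total 39).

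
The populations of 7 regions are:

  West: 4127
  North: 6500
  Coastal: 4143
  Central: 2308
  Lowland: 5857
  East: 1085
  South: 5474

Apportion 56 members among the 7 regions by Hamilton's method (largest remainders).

West=8, North=12, Coastal=8, Central=4, Lowland=11, East=2, South=11

Total 29494; standard divisor 29494/56 ≈ 526.679.
Standard quotas: West 7.8359, North 12.3415, Coastal 7.8663, Central 4.3822, Lowland 11.1206, East 2.0601, South 10.3934.
Lower quotas: West 7, North 12, Coastal 7, Central 4, Lowland 11, East 2, South 10 (sum 53, leaving 3 seats).
Remainders in descending order: Coastal 0.8663, West 0.8359, South 0.3934, Central 0.3822, North 0.3415, Lowland 0.1206, East 0.0601.
Largest remainders: Coastal, West, South receive the extra seats.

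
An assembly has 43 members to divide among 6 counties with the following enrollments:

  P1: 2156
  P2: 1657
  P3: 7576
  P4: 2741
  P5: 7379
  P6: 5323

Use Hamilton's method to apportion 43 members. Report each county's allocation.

The standard divisor is 26832/43 = 624.
Standard quotas: P1 3.4551, P2 2.6554, P3 12.1410, P4 4.3926, P5 11.8253, P6 8.5304.
Lower quotas: P1 3, P2 2, P3 12, P4 4, P5 11, P6 8 (sum 40, leaving 3 seats).
Remainders in descending order: P5 0.8253, P2 0.6554, P6 0.5304, P1 0.4551, P4 0.3926, P3 0.1410.
Largest remainders: P5, P2, P6 receive the extra seats.

P1: 3, P2: 3, P3: 12, P4: 4, P5: 12, P6: 9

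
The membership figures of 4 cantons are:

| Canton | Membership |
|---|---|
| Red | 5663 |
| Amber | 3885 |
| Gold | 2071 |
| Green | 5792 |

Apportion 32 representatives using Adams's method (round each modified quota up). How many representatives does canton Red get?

10

Standard divisor 17411/32 ≈ 544.094; standard quotas: Red 10.408, Amber 7.140, Gold 3.806, Green 10.645.
Rounding up gives 11, 8, 4, 11 = 34 seats, so the divisor must be adjusted.
With modified divisor 570: modified quotas Red 9.935, Amber 6.816, Gold 3.633, Green 10.161.
Rounding up: Red 10, Amber 7, Gold 4, Green 11 (total 32).
Red receives 10.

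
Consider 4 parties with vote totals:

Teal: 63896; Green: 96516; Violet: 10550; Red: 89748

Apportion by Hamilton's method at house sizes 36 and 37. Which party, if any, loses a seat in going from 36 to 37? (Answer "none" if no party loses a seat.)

Violet

At 36 seats: Teal 9, Green 13, Violet 2, Red 12.
At 37 seats: Teal 9, Green 14, Violet 1, Red 13.
Violet drops from 2 to 1.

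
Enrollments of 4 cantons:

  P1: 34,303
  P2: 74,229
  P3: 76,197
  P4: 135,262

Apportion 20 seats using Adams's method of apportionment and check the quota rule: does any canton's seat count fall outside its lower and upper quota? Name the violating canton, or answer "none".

none

Standard quotas: P1 2.144, P2 4.639, P3 4.762, P4 8.454.
Adams allocation: P1 2, P2 5, P3 5, P4 8.
Every allocation lies between the lower and upper quota.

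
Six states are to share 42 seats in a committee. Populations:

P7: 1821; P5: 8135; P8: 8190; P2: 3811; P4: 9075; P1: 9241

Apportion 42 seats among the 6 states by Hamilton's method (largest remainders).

Standard divisor: 40273 ÷ 42 ≈ 958.881.
Standard quotas: P7 1.8991, P5 8.4838, P8 8.5412, P2 3.9744, P4 9.4642, P1 9.6373.
Lower quotas: P7 1, P5 8, P8 8, P2 3, P4 9, P1 9 (sum 38, leaving 4 seats).
Remainders in descending order: P2 0.9744, P7 0.8991, P1 0.6373, P8 0.5412, P5 0.4838, P4 0.4642.
Largest remainders: P2, P7, P1, P8 receive the extra seats.

P7=2; P5=8; P8=9; P2=4; P4=9; P1=10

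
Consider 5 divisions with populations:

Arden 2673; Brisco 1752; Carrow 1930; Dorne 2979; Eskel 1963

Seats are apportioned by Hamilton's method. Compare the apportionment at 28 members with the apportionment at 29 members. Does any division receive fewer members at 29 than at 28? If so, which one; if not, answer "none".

At 28 seats: Arden 7, Brisco 4, Carrow 5, Dorne 7, Eskel 5.
At 29 seats: Arden 7, Brisco 4, Carrow 5, Dorne 8, Eskel 5.
No division's allocation decreased.

none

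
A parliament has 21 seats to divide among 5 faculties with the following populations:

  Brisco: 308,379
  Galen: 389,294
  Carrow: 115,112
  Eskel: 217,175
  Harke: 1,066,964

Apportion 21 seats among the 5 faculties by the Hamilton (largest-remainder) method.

Brisco 3, Galen 4, Carrow 1, Eskel 2, Harke 11

Total 2096924; standard divisor 2096924/21 ≈ 99853.524.
Standard quotas: Brisco 3.0883, Galen 3.8987, Carrow 1.1528, Eskel 2.1749, Harke 10.6853.
Lower quotas: Brisco 3, Galen 3, Carrow 1, Eskel 2, Harke 10 (sum 19, leaving 2 seats).
Remainders in descending order: Galen 0.8987, Harke 0.6853, Eskel 0.1749, Carrow 0.1528, Brisco 0.0883.
Largest remainders: Galen, Harke receive the extra seats.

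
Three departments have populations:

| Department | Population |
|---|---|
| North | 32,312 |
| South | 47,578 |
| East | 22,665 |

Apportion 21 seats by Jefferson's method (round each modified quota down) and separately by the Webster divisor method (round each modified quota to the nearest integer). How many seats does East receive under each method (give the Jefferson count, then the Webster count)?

4 and 5

Jefferson: North 7, South 10, East 4.
Webster: North 6, South 10, East 5.
East gets 4 under Jefferson and 5 under Webster.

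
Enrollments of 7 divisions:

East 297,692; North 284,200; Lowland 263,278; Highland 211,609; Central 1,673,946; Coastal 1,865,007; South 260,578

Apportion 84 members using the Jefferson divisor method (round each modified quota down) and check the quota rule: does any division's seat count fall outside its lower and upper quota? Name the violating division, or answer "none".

Standard quotas: East 5.149, North 4.916, Lowland 4.554, Highland 3.660, Central 28.954, Coastal 32.259, South 4.507.
Jefferson allocation: East 5, North 5, Lowland 4, Highland 3, Central 30, Coastal 33, South 4.
Central has quota 28.954 (lower 28, upper 29) but receives 30 — outside the quota interval.

Central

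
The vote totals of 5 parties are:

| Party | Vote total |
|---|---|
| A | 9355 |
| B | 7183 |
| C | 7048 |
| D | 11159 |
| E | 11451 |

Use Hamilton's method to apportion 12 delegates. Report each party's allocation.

A 2; B 2; C 2; D 3; E 3

The standard divisor is 46196/12 ≈ 3849.667.
Standard quotas: A 2.4301, B 1.8659, C 1.8308, D 2.8987, E 2.9745.
Lower quotas: A 2, B 1, C 1, D 2, E 2 (sum 8, leaving 4 seats).
Remainders in descending order: E 0.9745, D 0.8987, B 0.8659, C 0.8308, A 0.4301.
The surplus seats go to E, D, B, C.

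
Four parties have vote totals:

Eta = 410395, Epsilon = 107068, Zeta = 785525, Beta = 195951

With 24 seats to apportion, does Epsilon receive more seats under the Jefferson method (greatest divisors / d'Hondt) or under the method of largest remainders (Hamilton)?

Hamilton

Jefferson: Eta 7, Epsilon 1, Zeta 13, Beta 3.
Hamilton: Eta 6, Epsilon 2, Zeta 13, Beta 3.
Epsilon gets 1 under Jefferson and 2 under Hamilton.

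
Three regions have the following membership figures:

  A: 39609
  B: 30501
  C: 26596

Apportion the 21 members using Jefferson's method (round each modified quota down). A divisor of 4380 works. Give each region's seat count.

A 9, B 6, C 6

With modified divisor 4380: modified quotas A 9.043, B 6.964, C 6.072.
Rounding down: A 9, B 6, C 6 (total 21).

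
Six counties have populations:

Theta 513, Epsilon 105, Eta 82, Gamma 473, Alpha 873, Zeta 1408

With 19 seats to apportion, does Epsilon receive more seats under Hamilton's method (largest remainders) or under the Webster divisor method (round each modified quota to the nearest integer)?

Webster

Hamilton: Theta 3, Epsilon 0, Eta 0, Gamma 3, Alpha 5, Zeta 8.
Webster: Theta 3, Epsilon 1, Eta 0, Gamma 3, Alpha 5, Zeta 7.
Epsilon gets 0 under Hamilton and 1 under Webster.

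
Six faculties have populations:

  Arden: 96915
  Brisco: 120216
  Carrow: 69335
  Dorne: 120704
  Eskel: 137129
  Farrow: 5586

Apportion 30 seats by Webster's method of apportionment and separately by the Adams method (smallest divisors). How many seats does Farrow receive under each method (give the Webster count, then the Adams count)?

0 and 1

Webster: Arden 5, Brisco 7, Carrow 4, Dorne 7, Eskel 7, Farrow 0.
Adams: Arden 5, Brisco 6, Carrow 4, Dorne 7, Eskel 7, Farrow 1.
Farrow gets 0 under Webster and 1 under Adams.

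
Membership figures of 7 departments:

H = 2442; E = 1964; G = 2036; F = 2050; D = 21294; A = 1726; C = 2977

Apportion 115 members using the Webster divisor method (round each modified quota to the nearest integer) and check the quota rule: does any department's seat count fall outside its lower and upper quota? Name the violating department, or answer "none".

D

Standard quotas: H 8.143, E 6.549, G 6.789, F 6.836, D 71.003, A 5.755, C 9.926.
Webster allocation: H 8, E 7, G 7, F 7, D 70, A 6, C 10.
D has quota 71.003 (lower 71, upper 72) but receives 70 — outside the quota interval.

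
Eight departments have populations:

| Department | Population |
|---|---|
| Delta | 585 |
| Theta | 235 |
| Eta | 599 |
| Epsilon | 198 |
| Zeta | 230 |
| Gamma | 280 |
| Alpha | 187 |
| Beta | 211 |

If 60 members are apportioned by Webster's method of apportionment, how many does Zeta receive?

Standard divisor 2525/60 ≈ 42.083; standard quotas: Delta 13.901, Theta 5.584, Eta 14.234, Epsilon 4.705, Zeta 5.465, Gamma 6.653, Alpha 4.444, Beta 5.014.
Rounding to the nearest integer gives Delta 14, Theta 6, Eta 14, Epsilon 5, Zeta 5, Gamma 7, Alpha 4, Beta 5 — total 60, matching the house size, so no adjustment is needed.
Zeta receives 5.

5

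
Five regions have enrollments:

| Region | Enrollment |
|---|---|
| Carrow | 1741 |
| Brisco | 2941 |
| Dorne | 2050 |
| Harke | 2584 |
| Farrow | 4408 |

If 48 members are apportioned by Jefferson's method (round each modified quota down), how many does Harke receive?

9

Standard divisor 13724/48 ≈ 285.917; standard quotas: Carrow 6.089, Brisco 10.286, Dorne 7.170, Harke 9.038, Farrow 15.417.
Rounding down gives 6, 10, 7, 9, 15 = 47 seats, so the divisor must be adjusted.
With modified divisor 270: modified quotas Carrow 6.448, Brisco 10.893, Dorne 7.593, Harke 9.570, Farrow 16.326.
Rounding down: Carrow 6, Brisco 10, Dorne 7, Harke 9, Farrow 16 (total 48).
Harke receives 9.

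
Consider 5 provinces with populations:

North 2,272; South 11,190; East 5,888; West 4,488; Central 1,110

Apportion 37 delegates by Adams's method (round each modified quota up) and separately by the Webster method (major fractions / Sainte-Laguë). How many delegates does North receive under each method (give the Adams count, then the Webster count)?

4 and 3

Adams: North 4, South 16, East 8, West 7, Central 2.
Webster: North 3, South 16, East 9, West 7, Central 2.
North gets 4 under Adams and 3 under Webster.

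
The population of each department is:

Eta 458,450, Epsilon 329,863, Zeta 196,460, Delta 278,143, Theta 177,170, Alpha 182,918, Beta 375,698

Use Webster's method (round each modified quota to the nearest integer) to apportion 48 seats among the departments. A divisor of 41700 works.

With modified divisor 41700: modified quotas Eta 10.994, Epsilon 7.910, Zeta 4.711, Delta 6.670, Theta 4.249, Alpha 4.387, Beta 9.010.
Rounding to the nearest integer: Eta 11, Epsilon 8, Zeta 5, Delta 7, Theta 4, Alpha 4, Beta 9 (total 48).

Eta: 11, Epsilon: 8, Zeta: 5, Delta: 7, Theta: 4, Alpha: 4, Beta: 9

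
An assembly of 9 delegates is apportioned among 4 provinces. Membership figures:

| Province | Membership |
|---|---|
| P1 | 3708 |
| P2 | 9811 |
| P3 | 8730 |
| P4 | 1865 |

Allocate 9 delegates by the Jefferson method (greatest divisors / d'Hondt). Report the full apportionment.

Standard divisor 24114/9 ≈ 2679.333; standard quotas: P1 1.384, P2 3.662, P3 3.258, P4 0.696.
Rounding down gives 1, 3, 3, 0 = 7 seats, so the divisor must be adjusted.
With modified divisor 2100: modified quotas P1 1.766, P2 4.672, P3 4.157, P4 0.888.
Rounding down: P1 1, P2 4, P3 4, P4 0 (total 9).

P1 1, P2 4, P3 4, P4 0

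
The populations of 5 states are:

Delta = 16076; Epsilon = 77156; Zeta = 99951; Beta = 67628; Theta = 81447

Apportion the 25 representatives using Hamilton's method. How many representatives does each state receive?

Standard divisor: 342258 ÷ 25 ≈ 13690.32.
Standard quotas: Delta 1.1743, Epsilon 5.6358, Zeta 7.3009, Beta 4.9398, Theta 5.9492.
Lower quotas: Delta 1, Epsilon 5, Zeta 7, Beta 4, Theta 5 (sum 22, leaving 3 seats).
Remainders in descending order: Theta 0.9492, Beta 0.9398, Epsilon 0.6358, Zeta 0.3009, Delta 0.1743.
Largest remainders: Theta, Beta, Epsilon receive the extra seats.

Delta 1, Epsilon 6, Zeta 7, Beta 5, Theta 6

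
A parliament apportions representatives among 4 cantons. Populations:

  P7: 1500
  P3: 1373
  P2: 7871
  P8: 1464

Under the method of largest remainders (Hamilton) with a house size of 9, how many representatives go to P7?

1

The standard divisor is 12208/9 ≈ 1356.444.
Standard quotas: P7 1.1058, P3 1.0122, P2 5.8027, P8 1.0793.
Lower quotas: P7 1, P3 1, P2 5, P8 1 (sum 8, leaving 1 seat).
Remainders in descending order: P2 0.8027, P7 0.1058, P8 0.0793, P3 0.0122.
Largest remainder: P2 receives the extra seat.
P7 receives 1.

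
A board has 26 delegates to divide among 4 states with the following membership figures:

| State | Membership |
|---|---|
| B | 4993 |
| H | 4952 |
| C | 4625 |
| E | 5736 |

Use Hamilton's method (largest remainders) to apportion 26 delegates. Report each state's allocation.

B: 7, H: 6, C: 6, E: 7

The standard divisor is 20306/26 = 781.
Standard quotas: B 6.3931, H 6.3406, C 5.9219, E 7.3444.
Lower quotas: B 6, H 6, C 5, E 7 (sum 24, leaving 2 seats).
Remainders in descending order: C 0.9219, B 0.3931, E 0.3444, H 0.3406.
The surplus seats go to C, B.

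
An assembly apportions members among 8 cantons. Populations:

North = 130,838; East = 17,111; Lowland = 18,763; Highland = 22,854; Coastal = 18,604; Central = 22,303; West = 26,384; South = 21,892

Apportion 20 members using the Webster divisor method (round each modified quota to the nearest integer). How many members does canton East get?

1

Standard divisor 278749/20 ≈ 13937.45; standard quotas: North 9.388, East 1.228, Lowland 1.346, Highland 1.640, Coastal 1.335, Central 1.600, West 1.893, South 1.571.
Rounding to the nearest integer gives North 9, East 1, Lowland 1, Highland 2, Coastal 1, Central 2, West 2, South 2 — total 20, matching the house size, so no adjustment is needed.
East receives 1.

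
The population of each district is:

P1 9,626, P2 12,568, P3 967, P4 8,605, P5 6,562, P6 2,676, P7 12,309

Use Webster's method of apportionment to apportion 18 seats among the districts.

Standard divisor 53313/18 ≈ 2961.833; standard quotas: P1 3.250, P2 4.243, P3 0.326, P4 2.905, P5 2.216, P6 0.903, P7 4.156.
Rounding to the nearest integer gives 3, 4, 0, 3, 2, 1, 4 = 17 seats, so the divisor must be adjusted.
With modified divisor 2770: modified quotas P1 3.475, P2 4.537, P3 0.349, P4 3.106, P5 2.369, P6 0.966, P7 4.444.
Rounding to the nearest integer: P1 3, P2 5, P3 0, P4 3, P5 2, P6 1, P7 4 (total 18).

P1: 3, P2: 5, P3: 0, P4: 3, P5: 2, P6: 1, P7: 4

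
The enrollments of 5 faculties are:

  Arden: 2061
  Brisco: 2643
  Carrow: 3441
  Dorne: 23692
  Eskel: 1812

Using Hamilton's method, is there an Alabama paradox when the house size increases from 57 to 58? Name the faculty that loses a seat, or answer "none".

Arden

At 57 seats: Arden 4, Brisco 4, Carrow 6, Dorne 40, Eskel 3.
At 58 seats: Arden 3, Brisco 5, Carrow 6, Dorne 41, Eskel 3.
Arden drops from 4 to 3.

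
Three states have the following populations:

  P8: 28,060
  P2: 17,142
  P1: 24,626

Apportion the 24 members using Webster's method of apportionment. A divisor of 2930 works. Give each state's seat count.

With modified divisor 2930: modified quotas P8 9.577, P2 5.851, P1 8.405.
Rounding to the nearest integer: P8 10, P2 6, P1 8 (total 24).

P8=10, P2=6, P1=8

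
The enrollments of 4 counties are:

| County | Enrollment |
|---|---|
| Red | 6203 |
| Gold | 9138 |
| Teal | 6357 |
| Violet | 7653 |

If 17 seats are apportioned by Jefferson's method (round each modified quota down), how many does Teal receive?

4

Standard divisor 29351/17 ≈ 1726.529; standard quotas: Red 3.593, Gold 5.293, Teal 3.682, Violet 4.433.
Rounding down gives 3, 5, 3, 4 = 15 seats, so the divisor must be adjusted.
With modified divisor 1540: modified quotas Red 4.028, Gold 5.934, Teal 4.128, Violet 4.969.
Rounding down: Red 4, Gold 5, Teal 4, Violet 4 (total 17).
Teal receives 4.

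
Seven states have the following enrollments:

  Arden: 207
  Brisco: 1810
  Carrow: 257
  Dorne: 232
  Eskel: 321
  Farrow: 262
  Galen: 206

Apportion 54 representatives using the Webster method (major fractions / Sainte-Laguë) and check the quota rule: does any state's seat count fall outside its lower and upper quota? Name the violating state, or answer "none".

Standard quotas: Arden 3.392, Brisco 29.663, Carrow 4.212, Dorne 3.802, Eskel 5.261, Farrow 4.294, Galen 3.376.
Webster allocation: Arden 3, Brisco 31, Carrow 4, Dorne 4, Eskel 5, Farrow 4, Galen 3.
Brisco has quota 29.663 (lower 29, upper 30) but receives 31 — outside the quota interval.

Brisco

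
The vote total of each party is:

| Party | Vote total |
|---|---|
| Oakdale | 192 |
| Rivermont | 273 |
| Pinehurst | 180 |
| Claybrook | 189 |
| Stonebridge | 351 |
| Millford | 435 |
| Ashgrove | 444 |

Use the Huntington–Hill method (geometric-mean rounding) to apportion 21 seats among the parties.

Oakdale: 2; Rivermont: 3; Pinehurst: 2; Claybrook: 2; Stonebridge: 4; Millford: 4; Ashgrove: 4

With divisor 100: modified quotas Oakdale 1.920, Rivermont 2.730, Pinehurst 1.800, Claybrook 1.890, Stonebridge 3.510, Millford 4.350, Ashgrove 4.440.
Geometric-mean thresholds: Oakdale √(1·2)=1.414, Rivermont √(2·3)=2.449, Pinehurst √(1·2)=1.414, Claybrook √(1·2)=1.414, Stonebridge √(3·4)=3.464, Millford √(4·5)=4.472, Ashgrove √(4·5)=4.472.
Each quota rounded against its threshold gives Oakdale 2, Rivermont 3, Pinehurst 2, Claybrook 2, Stonebridge 4, Millford 4, Ashgrove 4 (total 21).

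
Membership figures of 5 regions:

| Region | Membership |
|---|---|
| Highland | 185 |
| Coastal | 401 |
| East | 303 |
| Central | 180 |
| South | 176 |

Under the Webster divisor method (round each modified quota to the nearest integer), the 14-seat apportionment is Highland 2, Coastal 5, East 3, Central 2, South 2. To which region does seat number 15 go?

Priority for the next seat is population ÷ (current seats + 0.5).
Priorities: Highland 74.000, Coastal 72.909, East 86.571, Central 72.000, South 70.400.
Highest priority: East.

East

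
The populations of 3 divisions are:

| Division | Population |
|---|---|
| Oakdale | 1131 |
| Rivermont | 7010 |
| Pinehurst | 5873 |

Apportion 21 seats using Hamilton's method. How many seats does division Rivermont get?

The standard divisor is 14014/21 ≈ 667.333.
Standard quotas: Oakdale 1.6948, Rivermont 10.5045, Pinehurst 8.8007.
Lower quotas: Oakdale 1, Rivermont 10, Pinehurst 8 (sum 19, leaving 2 seats).
Remainders in descending order: Pinehurst 0.8007, Oakdale 0.6948, Rivermont 0.5045.
Largest remainders: Pinehurst, Oakdale receive the extra seats.
Rivermont receives 10.

10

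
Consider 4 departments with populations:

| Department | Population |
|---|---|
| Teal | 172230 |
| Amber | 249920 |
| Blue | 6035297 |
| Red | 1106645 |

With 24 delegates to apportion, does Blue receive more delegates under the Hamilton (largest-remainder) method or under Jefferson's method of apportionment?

Hamilton: Teal 1, Amber 1, Blue 19, Red 3.
Jefferson: Teal 0, Amber 0, Blue 21, Red 3.
Blue gets 19 under Hamilton and 21 under Jefferson.

Jefferson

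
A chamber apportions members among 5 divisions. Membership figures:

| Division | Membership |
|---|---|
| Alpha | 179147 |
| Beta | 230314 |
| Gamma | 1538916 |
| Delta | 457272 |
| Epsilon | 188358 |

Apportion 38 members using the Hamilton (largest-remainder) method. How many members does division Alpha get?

The standard divisor is 2594007/38 ≈ 68263.342.
Standard quotas: Alpha 2.6244, Beta 3.3739, Gamma 22.5438, Delta 6.6986, Epsilon 2.7593.
Lower quotas: Alpha 2, Beta 3, Gamma 22, Delta 6, Epsilon 2 (sum 35, leaving 3 seats).
Remainders in descending order: Epsilon 0.7593, Delta 0.6986, Alpha 0.6244, Gamma 0.5438, Beta 0.3739.
The surplus seats go to Epsilon, Delta, Alpha.
Alpha receives 3.

3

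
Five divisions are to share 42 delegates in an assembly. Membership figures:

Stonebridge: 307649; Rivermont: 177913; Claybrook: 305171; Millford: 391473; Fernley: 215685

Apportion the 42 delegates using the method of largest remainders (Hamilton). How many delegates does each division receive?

Stonebridge=9, Rivermont=5, Claybrook=9, Millford=12, Fernley=7

Standard divisor: 1397891 ÷ 42 ≈ 33283.119.
Standard quotas: Stonebridge 9.2434, Rivermont 5.3454, Claybrook 9.1689, Millford 11.7619, Fernley 6.4803.
Lower quotas: Stonebridge 9, Rivermont 5, Claybrook 9, Millford 11, Fernley 6 (sum 40, leaving 2 seats).
Remainders in descending order: Millford 0.7619, Fernley 0.4803, Rivermont 0.3454, Stonebridge 0.2434, Claybrook 0.1689.
The surplus seats go to Millford, Fernley.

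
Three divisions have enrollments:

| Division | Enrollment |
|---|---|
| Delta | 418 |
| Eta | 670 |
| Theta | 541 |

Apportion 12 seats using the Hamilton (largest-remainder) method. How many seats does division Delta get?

Total 1629; standard divisor 1629/12 ≈ 135.75.
Standard quotas: Delta 3.079, Eta 4.936, Theta 3.985.
Lower quotas: Delta 3, Eta 4, Theta 3 (sum 10, leaving 2 seats).
Remainders in descending order: Theta 0.985, Eta 0.936, Delta 0.079.
Largest remainders: Theta, Eta receive the extra seats.
Delta receives 3.

3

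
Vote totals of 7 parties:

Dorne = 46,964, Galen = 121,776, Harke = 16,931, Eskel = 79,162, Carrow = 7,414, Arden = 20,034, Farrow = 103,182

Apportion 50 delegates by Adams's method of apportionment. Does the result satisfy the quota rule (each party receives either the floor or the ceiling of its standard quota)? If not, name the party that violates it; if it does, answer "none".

Standard quotas: Dorne 5.938, Galen 15.397, Harke 2.141, Eskel 10.009, Carrow 0.937, Arden 2.533, Farrow 13.046.
Adams allocation: Dorne 6, Galen 15, Harke 2, Eskel 10, Carrow 1, Arden 3, Farrow 13.
Every allocation lies between the lower and upper quota.

none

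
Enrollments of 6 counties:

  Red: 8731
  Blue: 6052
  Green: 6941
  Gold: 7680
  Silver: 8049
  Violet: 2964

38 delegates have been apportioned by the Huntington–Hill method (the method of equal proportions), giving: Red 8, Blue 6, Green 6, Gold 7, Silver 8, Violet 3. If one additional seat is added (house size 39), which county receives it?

Priority for the next seat is population ÷ (√(s·(s+1))).
Priorities: Red 1028.958, Blue 933.844, Green 1071.020, Gold 1026.283, Silver 948.584, Violet 855.633.
Highest priority: Green.

Green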